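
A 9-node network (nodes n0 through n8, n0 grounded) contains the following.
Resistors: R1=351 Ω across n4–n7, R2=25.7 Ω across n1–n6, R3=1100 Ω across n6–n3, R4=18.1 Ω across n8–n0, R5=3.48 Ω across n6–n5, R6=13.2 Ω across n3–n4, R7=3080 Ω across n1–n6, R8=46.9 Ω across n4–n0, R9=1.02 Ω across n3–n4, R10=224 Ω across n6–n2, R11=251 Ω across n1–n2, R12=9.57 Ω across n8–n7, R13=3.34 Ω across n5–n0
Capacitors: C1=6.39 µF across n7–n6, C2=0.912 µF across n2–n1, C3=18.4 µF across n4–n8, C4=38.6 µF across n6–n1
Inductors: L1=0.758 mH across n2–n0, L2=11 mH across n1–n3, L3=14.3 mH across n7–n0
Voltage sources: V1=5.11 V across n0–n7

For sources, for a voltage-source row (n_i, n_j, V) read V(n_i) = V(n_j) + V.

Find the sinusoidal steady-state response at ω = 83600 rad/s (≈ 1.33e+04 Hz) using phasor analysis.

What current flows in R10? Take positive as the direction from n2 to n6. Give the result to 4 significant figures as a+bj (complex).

Apply KCL at each of the 8 non-ground nodes and solve the resulting linear system.
Node n1: branches {R2, R7, C2, L2, R11, C4} → V_1 = -4.936-1.423j
Node n2: branches {L1, C2, R10, R11} → V_2 = -6.147-1.966j
Node n3: branches {R3, R6, L2, R9} → V_3 = -3.002-0.02550j
Node n4: branches {R1, R6, R8, R9, C3} → V_4 = -2.999-0.02630j
Node n5: branches {R5, R13} → V_5 = -2.403-0.6909j
Node n6: branches {R2, R3, C1, R5, R7, R10, C4} → V_6 = -4.906-1.411j
Node n7: branches {R1, C1, L3, R12, V1} → V_7 = -5.110+0.000j
Node n8: branches {R4, R12, C3} → V_8 = -3.000+0.009257j
Source currents: i(V1)=-0.9801-0.1056j

-0.005541-0.002478j A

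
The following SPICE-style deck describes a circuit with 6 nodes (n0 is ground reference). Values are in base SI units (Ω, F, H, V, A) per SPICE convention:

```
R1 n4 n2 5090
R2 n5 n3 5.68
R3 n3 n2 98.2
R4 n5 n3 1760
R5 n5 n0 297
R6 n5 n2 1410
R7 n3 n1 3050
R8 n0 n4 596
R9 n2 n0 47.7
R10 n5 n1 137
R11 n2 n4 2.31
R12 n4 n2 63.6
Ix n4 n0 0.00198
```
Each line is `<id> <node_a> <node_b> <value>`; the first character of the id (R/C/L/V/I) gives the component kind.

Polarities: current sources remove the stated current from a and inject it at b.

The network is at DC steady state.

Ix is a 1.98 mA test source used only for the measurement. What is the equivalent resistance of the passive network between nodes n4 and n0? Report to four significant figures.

R_eq = 41.65 Ω

Apply KCL at each of the 5 non-ground nodes and solve the resulting linear system.
Node n1: branches {R7, R10} → V_1 = -0.05915
Node n2: branches {R1, R3, R6, R9, R11, R12} → V_2 = -0.07835
Node n3: branches {R2, R3, R4, R7} → V_3 = -0.06015
Node n4: branches {R1, R8, R11, R12, Ix} → V_4 = -0.08246
Node n5: branches {R2, R4, R5, R6, R10} → V_5 = -0.05910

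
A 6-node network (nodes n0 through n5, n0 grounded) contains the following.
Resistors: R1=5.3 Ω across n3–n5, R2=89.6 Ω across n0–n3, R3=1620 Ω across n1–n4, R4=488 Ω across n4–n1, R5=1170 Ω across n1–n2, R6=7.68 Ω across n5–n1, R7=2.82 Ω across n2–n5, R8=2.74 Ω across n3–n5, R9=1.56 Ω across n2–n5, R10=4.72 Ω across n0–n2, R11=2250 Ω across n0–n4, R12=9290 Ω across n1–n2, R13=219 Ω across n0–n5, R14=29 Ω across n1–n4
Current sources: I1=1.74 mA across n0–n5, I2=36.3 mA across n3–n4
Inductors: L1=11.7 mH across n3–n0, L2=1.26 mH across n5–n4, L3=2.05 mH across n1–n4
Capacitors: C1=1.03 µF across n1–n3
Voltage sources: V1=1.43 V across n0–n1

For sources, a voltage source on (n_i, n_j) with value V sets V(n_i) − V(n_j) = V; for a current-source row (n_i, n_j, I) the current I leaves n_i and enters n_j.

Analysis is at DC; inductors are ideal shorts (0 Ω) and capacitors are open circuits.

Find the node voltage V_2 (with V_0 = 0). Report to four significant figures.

-1.179 V

Element admittances at DC:
  Y(R1) = 0.1887 S between n3,n5
  Y(R2) = 0.01116 S between n0,n3
  Y(R3) = 0.0006173 S between n1,n4
  I1: injects 0.00174 A into n5 (from n0)
  Y(R4) = 0.002049 S between n4,n1
  Y(R5) = 0.0008547 S between n1,n2
  L1: short n3↔n0 (DC inductor)
  I2: injects 0.0363 A into n4 (from n3)
  Y(R6) = 0.1302 S between n5,n1
  Y(R7) = 0.3546 S between n2,n5
  Y(R8) = 0.3650 S between n3,n5
  Y(R9) = 0.6410 S between n2,n5
  L2: short n5↔n4 (DC inductor)
  Y(R10) = 0.2119 S between n0,n2
  Y(R11) = 0.0004444 S between n0,n4
  Y(R12) = 0.0001076 S between n1,n2
  Y(C1) = 0.000 S between n1,n3
  Y(R13) = 0.004566 S between n0,n5
  L3: short n1↔n4 (DC inductor)
  Y(R14) = 0.03448 S between n1,n4
  V1: constraint V(n0)−V(n1) = 1.43
Assemble and solve the 9×9 MNA system:
  V(n1)=-1.430  V(n2)=-1.179  V(n3)=0.000  V(n4)=-1.430  V(n5)=-1.430
  i(L1)=-0.8280  i(L2)=1.050  i(L3)=-1.087  i(V1)=-1.087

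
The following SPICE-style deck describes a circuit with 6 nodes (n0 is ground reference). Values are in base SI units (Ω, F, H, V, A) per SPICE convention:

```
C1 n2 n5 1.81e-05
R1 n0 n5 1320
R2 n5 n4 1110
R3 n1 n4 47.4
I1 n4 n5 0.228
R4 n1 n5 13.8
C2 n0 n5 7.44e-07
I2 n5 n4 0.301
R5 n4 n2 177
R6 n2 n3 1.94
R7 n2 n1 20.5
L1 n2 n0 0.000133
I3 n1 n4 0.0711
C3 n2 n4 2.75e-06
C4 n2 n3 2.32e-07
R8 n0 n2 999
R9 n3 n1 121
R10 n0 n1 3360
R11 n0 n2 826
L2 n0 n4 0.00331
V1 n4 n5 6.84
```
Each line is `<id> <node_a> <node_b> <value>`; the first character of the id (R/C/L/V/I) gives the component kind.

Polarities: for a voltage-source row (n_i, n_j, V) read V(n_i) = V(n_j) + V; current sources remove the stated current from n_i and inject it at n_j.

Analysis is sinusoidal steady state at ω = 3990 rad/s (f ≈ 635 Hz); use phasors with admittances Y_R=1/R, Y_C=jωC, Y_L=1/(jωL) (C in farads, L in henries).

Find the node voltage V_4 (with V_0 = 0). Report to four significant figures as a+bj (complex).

7.980+9.307j V

MNA unknowns: 5 node voltages V₁..V_5 plus 1 source current (V1)
C1: Y=0.000+0.07222j on G[2,5]
R1: Y=0.0007576+0.000j on G[0,5]
R2: Y=0.0009009+0.000j on G[5,4]
R3: Y=0.02110+0.000j on G[1,4]
I1: z[4]−=0.228, z[5]+=0.228
R4: Y=0.07246+0.000j on G[1,5]
C2: Y=0.000+0.002969j on G[0,5]
I2: z[5]−=0.301, z[4]+=0.301
R5: Y=0.005650+0.000j on G[4,2]
R6: Y=0.5155+0.000j on G[2,3]
R7: Y=0.04878+0.000j on G[2,1]
L1: Y=0.000-1.884j on G[2,0]
I3: z[1]−=0.0711, z[4]+=0.0711
C3: Y=0.000+0.01097j on G[2,4]
C4: Y=0.000+0.0009257j on G[2,3]
R8: Y=0.001001+0.000j on G[0,2]
R9: Y=0.008264+0.000j on G[3,1]
R10: Y=0.0002976+0.000j on G[0,1]
R11: Y=0.001211+0.000j on G[0,2]
L2: Y=0.000-0.07572j on G[0,4]
V1: row V4−V5=6.84, i_V1 at 4,5
solve → V1=1.074+5.640j, V2=-0.3146-0.3596j, V3=-0.2926-0.2649j, V4=7.980+9.307j, V5=1.140+9.307j
aux → i_V1=-0.6532+0.3812j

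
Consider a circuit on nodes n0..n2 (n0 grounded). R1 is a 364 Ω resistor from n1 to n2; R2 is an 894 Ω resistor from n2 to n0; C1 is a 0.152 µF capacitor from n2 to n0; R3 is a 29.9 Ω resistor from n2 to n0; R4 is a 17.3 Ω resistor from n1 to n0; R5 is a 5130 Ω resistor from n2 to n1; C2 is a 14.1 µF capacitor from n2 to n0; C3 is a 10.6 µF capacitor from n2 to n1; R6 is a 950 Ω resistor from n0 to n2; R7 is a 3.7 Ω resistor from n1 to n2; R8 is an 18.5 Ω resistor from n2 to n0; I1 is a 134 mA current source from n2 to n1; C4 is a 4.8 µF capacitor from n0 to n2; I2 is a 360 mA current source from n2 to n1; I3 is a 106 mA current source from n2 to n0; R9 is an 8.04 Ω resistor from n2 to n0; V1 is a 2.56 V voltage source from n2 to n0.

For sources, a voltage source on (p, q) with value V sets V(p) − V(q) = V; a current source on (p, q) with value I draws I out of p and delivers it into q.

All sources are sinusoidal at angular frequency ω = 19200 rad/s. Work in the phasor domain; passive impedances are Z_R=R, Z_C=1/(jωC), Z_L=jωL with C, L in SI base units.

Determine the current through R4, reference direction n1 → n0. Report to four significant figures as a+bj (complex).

MNA unknowns: 2 node voltages V₁..V_2 plus 1 source current (V1)
R1: Y=0.002747+0.000j on G[1,2]
R2: Y=0.001119+0.000j on G[2,0]
C1: Y=0.000+0.002918j on G[2,0]
R3: Y=0.03344+0.000j on G[2,0]
R4: Y=0.05780+0.000j on G[1,0]
R5: Y=0.0001949+0.000j on G[2,1]
C2: Y=0.000+0.2707j on G[2,0]
C3: Y=0.000+0.2035j on G[2,1]
R6: Y=0.001053+0.000j on G[0,2]
R7: Y=0.2703+0.000j on G[1,2]
R8: Y=0.05405+0.000j on G[2,0]
I1: z[2]−=0.134, z[1]+=0.134
C4: Y=0.000+0.09216j on G[0,2]
I2: z[2]−=0.36, z[1]+=0.36
I3: z[2]−=0.106, z[0]+=0.106
R9: Y=0.1244+0.000j on G[2,0]
V1: row V2−V0=2.56, i_V1 at 2,0
solve → V1=3.319-0.4664j, V2=2.560+0.000j
aux → i_V1=-0.8458-0.9095j

0.1918-0.02696j A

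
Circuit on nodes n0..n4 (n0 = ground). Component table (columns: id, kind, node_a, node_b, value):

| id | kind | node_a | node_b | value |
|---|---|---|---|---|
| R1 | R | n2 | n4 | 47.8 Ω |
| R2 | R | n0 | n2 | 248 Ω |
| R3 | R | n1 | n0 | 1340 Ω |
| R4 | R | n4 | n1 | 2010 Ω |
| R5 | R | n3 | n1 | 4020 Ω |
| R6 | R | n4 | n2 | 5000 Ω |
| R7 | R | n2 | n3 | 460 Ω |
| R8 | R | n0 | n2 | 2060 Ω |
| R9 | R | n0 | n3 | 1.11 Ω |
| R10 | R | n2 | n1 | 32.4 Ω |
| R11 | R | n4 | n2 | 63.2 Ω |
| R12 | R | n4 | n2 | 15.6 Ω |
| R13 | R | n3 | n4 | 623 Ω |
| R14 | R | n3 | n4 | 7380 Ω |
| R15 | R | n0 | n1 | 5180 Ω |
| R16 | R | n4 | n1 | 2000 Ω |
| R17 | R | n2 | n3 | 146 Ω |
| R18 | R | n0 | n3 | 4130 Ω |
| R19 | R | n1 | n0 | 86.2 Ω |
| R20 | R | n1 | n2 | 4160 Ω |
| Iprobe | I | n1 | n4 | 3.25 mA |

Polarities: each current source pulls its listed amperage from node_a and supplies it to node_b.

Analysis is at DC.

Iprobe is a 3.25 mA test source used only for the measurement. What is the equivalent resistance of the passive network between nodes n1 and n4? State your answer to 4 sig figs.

R_eq = 34.41 Ω

Element admittances at DC:
  Y(R1) = 0.02092 S between n2,n4
  Y(R2) = 0.004032 S between n0,n2
  Y(R3) = 0.0007463 S between n1,n0
  Y(R4) = 0.0004975 S between n4,n1
  Y(R5) = 0.0002488 S between n3,n1
  Y(R6) = 0.0002000 S between n4,n2
  Y(R7) = 0.002174 S between n2,n3
  Y(R8) = 0.0004854 S between n0,n2
  Y(R9) = 0.9009 S between n0,n3
  Y(R10) = 0.03086 S between n2,n1
  Y(R11) = 0.01582 S between n4,n2
  Y(R12) = 0.06410 S between n4,n2
  Y(R13) = 0.001605 S between n3,n4
  Y(R14) = 0.0001355 S between n3,n4
  Y(R15) = 0.0001931 S between n0,n1
  Y(R16) = 0.0005000 S between n4,n1
  Y(R17) = 0.006849 S between n2,n3
  Y(R18) = 0.0002421 S between n0,n3
  Y(R19) = 0.01160 S between n1,n0
  Y(R20) = 0.0002404 S between n1,n2
  Iprobe: injects 0.00325 A into n4 (from n1)
Assemble and solve the 4×4 MNA system:
  V(n1)=-0.04625  V(n2)=0.03563  V(n3)=0.0004650  V(n4)=0.06557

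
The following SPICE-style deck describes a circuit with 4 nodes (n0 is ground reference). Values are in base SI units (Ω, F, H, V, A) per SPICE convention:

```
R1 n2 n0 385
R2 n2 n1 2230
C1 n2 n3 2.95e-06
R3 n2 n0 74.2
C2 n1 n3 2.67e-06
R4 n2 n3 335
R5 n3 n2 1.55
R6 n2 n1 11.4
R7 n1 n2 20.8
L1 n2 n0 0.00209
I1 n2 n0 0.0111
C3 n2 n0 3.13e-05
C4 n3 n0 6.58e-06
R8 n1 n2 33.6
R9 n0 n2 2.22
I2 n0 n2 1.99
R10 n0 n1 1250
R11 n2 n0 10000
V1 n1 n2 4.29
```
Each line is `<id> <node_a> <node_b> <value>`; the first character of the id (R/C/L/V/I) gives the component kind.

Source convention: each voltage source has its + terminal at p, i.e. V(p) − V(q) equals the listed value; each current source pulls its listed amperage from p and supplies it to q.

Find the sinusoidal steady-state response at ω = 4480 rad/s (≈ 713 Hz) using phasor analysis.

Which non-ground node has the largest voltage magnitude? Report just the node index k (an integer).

MNA unknowns: 3 node voltages V₁..V_3 plus 1 source current (V1)
R1: Y=0.002597+0.000j on G[2,0]
R2: Y=0.0004484+0.000j on G[2,1]
C1: Y=0.000+0.01322j on G[2,3]
R3: Y=0.01348+0.000j on G[2,0]
C2: Y=0.000+0.01196j on G[1,3]
R4: Y=0.002985+0.000j on G[2,3]
R5: Y=0.6452+0.000j on G[3,2]
R6: Y=0.08772+0.000j on G[2,1]
R7: Y=0.04808+0.000j on G[1,2]
L1: Y=0.000-0.1068j on G[2,0]
I1: z[2]−=0.0111, z[0]+=0.0111
C3: Y=0.000+0.1402j on G[2,0]
C4: Y=0.000+0.02948j on G[3,0]
R8: Y=0.02976+0.000j on G[1,2]
R9: Y=0.4505+0.000j on G[0,2]
I2: z[0]−=1.99, z[2]+=1.99
R10: Y=0.0008000+0.000j on G[0,1]
R11: Y=0.0001000+0.000j on G[2,0]
V1: row V1−V2=4.29, i_V1 at 1,2
solve → V1=8.435-0.5556j, V2=4.145-0.5556j, V3=4.111-0.6621j
aux → i_V1=-0.7176-0.05128j

1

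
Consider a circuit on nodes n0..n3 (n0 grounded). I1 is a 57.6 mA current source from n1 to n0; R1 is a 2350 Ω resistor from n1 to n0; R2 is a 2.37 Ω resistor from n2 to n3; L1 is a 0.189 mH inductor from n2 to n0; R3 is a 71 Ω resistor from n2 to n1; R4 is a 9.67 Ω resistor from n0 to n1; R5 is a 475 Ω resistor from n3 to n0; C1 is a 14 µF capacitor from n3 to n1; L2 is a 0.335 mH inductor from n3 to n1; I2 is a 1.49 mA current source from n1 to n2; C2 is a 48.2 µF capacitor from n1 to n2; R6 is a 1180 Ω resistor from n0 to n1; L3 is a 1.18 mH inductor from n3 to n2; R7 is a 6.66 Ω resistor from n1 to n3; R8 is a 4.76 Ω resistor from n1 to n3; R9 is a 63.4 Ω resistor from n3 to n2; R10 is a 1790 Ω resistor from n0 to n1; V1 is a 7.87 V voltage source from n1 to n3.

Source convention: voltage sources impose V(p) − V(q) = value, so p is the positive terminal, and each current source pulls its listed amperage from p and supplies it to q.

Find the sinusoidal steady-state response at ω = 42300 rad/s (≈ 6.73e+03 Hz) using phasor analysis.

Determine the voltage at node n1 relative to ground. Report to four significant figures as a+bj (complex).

MNA unknowns: 3 node voltages V₁..V_3 plus 1 source current (V1)
I1: z[1]−=0.0576, z[0]+=0.0576
R1: Y=0.0004255+0.000j on G[1,0]
R2: Y=0.4219+0.000j on G[2,3]
L1: Y=0.000-0.1251j on G[2,0]
R3: Y=0.01408+0.000j on G[2,1]
R4: Y=0.1034+0.000j on G[0,1]
R5: Y=0.002105+0.000j on G[3,0]
C1: Y=0.000+0.5922j on G[3,1]
L2: Y=0.000-0.07057j on G[3,1]
I2: z[1]−=0.00149, z[2]+=0.00149
C2: Y=0.000+2.039j on G[1,2]
R6: Y=0.0008475+0.000j on G[0,1]
L3: Y=0.000-0.02003j on G[3,2]
R7: Y=0.1502+0.000j on G[1,3]
R8: Y=0.2101+0.000j on G[1,3]
R9: Y=0.01577+0.000j on G[3,2]
R10: Y=0.0005587+0.000j on G[0,1]
V1: row V1−V3=7.87, i_V1 at 1,3
solve → V1=-0.7680-1.314j, V2=-1.128+0.3311j, V3=-8.638-1.314j
aux → i_V1=-6.173-4.678j

-0.7680-1.314j V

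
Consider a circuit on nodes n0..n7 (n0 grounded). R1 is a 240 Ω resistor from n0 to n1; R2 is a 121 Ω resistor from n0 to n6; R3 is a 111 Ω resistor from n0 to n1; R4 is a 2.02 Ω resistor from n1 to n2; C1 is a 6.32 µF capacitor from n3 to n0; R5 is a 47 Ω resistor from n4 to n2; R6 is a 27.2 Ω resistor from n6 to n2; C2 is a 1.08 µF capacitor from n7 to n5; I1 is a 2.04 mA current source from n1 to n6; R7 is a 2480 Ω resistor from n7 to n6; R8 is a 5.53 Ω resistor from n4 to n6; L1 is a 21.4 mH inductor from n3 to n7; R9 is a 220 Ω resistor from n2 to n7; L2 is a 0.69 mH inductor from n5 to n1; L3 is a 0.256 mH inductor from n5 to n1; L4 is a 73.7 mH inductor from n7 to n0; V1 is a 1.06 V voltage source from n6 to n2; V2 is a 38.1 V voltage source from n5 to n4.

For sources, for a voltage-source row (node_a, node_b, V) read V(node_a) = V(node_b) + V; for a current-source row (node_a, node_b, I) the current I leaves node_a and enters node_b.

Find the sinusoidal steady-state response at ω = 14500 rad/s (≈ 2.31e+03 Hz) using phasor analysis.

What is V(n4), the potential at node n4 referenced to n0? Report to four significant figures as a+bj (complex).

-33.45+11.21j V

Element admittances at ω=14500 rad/s:
  Y(R1) = 0.004167+0.000j S between n0,n1
  Y(R2) = 0.008264+0.000j S between n0,n6
  Y(R3) = 0.009009+0.000j S between n0,n1
  Y(R4) = 0.4950+0.000j S between n1,n2
  Y(C1) = 0.000+0.09164j S between n3,n0
  Y(R5) = 0.02128+0.000j S between n4,n2
  Y(R6) = 0.03676+0.000j S between n6,n2
  Y(C2) = 0.000+0.01566j S between n7,n5
  I1: injects 0.00204 A into n6 (from n1)
  Y(R7) = 0.0004032+0.000j S between n7,n6
  Y(R8) = 0.1808+0.000j S between n4,n6
  Y(L1) = 0.000-0.003223j S between n3,n7
  Y(R9) = 0.004545+0.000j S between n2,n7
  Y(L2) = 0.000-0.09995j S between n5,n1
  Y(L3) = 0.000-0.2694j S between n5,n1
  Y(L4) = 0.000-0.0009358j S between n7,n0
  V1: constraint V(n6)−V(n2) = 1.06
  V2: constraint V(n5)−V(n4) = 38.1
Assemble and solve the 9×9 MNA system:
  V(n1)=-0.5514-1.694j  V(n2)=-10.19+2.143j  V(n3)=0.03925-0.7050j  V(n4)=-33.45+11.21j  V(n5)=4.652+11.21j  V(n6)=-9.128+2.143j  V(n7)=-1.077+19.34j
  i(V1)=-4.356+1.628j  i(V2)=-4.893+1.832j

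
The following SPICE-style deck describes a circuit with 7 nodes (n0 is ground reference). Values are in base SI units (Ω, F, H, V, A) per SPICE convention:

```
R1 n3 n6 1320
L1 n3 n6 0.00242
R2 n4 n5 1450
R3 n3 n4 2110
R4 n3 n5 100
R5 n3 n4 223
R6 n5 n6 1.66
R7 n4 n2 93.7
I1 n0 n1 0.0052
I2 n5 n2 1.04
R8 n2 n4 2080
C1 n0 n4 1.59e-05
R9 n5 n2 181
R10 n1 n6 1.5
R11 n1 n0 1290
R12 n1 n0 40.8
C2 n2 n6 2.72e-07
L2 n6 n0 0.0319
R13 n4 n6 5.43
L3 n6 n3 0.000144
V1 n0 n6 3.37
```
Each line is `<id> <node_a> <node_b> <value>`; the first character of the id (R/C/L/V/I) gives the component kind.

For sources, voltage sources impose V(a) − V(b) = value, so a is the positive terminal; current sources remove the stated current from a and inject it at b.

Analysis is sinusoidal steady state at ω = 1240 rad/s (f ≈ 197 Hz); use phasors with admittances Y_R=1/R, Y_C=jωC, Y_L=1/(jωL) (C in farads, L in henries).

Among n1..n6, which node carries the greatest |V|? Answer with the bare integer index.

Apply KCL at each of the 6 non-ground nodes and solve the resulting linear system.
Node n1: branches {I1, R10, R11, R12} → V_1 = -3.239+0.000j
Node n2: branches {R7, I2, R8, R9, C2} → V_2 = 60.97-1.368j
Node n3: branches {R1, L1, R3, R4, R5, L3} → V_3 = -3.370+0.001115j
Node n4: branches {R2, R3, R5, R7, R8, C1, R13} → V_4 = 0.1879-0.09440j
Node n5: branches {R2, R4, R6, I2, R9} → V_5 = -4.473-0.01231j
Node n6: branches {R1, L1, R6, R10, C2, L2, R13, L3, V1} → V_6 = -3.370+0.000j
Source currents: i(V1)=-0.08525+0.08890j

2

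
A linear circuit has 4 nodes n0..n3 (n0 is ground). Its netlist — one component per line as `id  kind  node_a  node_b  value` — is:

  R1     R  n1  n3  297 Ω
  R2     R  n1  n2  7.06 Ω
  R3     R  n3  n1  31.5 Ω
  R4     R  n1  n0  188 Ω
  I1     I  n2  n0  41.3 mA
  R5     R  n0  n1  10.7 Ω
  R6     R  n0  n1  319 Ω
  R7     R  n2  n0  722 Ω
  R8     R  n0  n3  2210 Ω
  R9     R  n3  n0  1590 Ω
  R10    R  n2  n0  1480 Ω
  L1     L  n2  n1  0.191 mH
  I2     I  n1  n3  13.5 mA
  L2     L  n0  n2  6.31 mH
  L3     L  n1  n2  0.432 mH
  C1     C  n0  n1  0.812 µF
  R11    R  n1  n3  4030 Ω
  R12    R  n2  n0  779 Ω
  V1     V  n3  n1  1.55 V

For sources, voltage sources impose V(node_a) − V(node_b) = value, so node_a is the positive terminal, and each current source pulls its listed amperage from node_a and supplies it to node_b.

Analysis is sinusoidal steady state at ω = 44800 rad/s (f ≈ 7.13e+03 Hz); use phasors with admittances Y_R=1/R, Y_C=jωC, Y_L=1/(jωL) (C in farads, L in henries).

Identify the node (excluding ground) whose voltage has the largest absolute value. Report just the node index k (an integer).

3

Apply KCL at each of the 3 non-ground nodes and solve the resulting linear system.
Node n1: branches {R1, R2, R3, R4, R5, R6, L1, I2, L3, C1, R11, V1} → V_1 = -0.3612+0.1124j
Node n2: branches {R2, I1, R7, R10, L1, L2, L3, R12} → V_2 = -0.4716-0.02997j
Node n3: branches {R1, R3, R8, R9, I2, R11, V1} → V_3 = 1.189+0.1124j
Source currents: i(V1)=-0.04260-0.0001215j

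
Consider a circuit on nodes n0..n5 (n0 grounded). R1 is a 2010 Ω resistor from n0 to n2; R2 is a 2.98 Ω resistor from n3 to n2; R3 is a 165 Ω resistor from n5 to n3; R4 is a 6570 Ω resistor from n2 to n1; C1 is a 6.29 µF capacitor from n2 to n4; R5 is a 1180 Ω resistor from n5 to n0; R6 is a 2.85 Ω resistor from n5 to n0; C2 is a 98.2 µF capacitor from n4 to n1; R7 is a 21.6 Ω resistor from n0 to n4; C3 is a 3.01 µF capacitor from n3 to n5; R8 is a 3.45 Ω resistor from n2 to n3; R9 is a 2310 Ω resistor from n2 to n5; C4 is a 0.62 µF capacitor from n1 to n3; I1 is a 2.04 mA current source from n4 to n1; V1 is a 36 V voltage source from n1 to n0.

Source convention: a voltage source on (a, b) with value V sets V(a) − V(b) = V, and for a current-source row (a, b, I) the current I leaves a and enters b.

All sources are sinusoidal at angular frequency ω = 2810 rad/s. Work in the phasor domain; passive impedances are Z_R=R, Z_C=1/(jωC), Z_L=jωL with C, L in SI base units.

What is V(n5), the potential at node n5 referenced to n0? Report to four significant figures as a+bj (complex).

0.1953+0.6749j V

Element admittances at ω=2810 rad/s:
  Y(R1) = 0.0004975+0.000j S between n0,n2
  Y(R2) = 0.3356+0.000j S between n3,n2
  Y(R3) = 0.006061+0.000j S between n5,n3
  Y(R4) = 0.0001522+0.000j S between n2,n1
  Y(C1) = 0.000+0.01767j S between n2,n4
  Y(R5) = 0.0008475+0.000j S between n5,n0
  Y(R6) = 0.3509+0.000j S between n5,n0
  Y(C2) = 0.000+0.2759j S between n4,n1
  Y(R7) = 0.04630+0.000j S between n0,n4
  Y(C3) = 0.000+0.008458j S between n3,n5
  Y(R8) = 0.2899+0.000j S between n2,n3
  Y(R9) = 0.0004329+0.000j S between n2,n5
  Y(C4) = 0.000+0.001742j S between n1,n3
  I1: injects 0.00204 A into n1 (from n4)
  V1: constraint V(n1)−V(n0) = 36
Assemble and solve the 6×6 MNA system:
  V(n1)=36.00+0.000j  V(n2)=21.83+9.449j  V(n3)=21.76+9.115j  V(n4)=34.21+5.969j  V(n5)=0.1953+0.6749j
  i(V1)=-1.663-0.5184j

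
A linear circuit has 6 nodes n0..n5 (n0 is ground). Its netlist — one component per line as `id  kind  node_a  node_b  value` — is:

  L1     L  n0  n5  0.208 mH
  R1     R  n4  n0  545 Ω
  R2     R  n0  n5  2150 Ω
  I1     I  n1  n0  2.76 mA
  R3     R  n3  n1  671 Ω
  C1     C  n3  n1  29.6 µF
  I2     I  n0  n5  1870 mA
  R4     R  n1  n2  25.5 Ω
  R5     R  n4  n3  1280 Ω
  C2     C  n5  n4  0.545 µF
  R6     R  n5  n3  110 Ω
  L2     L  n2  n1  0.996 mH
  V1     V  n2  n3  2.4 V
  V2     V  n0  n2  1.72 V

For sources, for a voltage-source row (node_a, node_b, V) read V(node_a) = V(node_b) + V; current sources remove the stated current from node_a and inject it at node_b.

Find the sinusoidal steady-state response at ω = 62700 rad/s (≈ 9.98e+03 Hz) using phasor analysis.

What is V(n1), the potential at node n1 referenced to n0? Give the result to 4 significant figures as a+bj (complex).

Element admittances at ω=62700 rad/s:
  Y(L1) = 0.000-0.07668j S between n0,n5
  Y(R1) = 0.001835+0.000j S between n4,n0
  Y(R2) = 0.0004651+0.000j S between n0,n5
  I1: injects 0.00276 A into n0 (from n1)
  Y(R3) = 0.001490+0.000j S between n3,n1
  Y(C1) = 0.000+1.856j S between n3,n1
  I2: injects 1.87 A into n5 (from n0)
  Y(R4) = 0.03922+0.000j S between n1,n2
  Y(R5) = 0.0007813+0.000j S between n4,n3
  Y(C2) = 0.000+0.03417j S between n5,n4
  Y(R6) = 0.009091+0.000j S between n5,n3
  Y(L2) = 0.000-0.01601j S between n2,n1
  V1: constraint V(n2)−V(n3) = 2.4
  V2: constraint V(n0)−V(n2) = 1.72
Assemble and solve the 7×7 MNA system:
  V(n1)=-4.140-0.05009j  V(n2)=-1.720+0.000j  V(n3)=-4.120+0.000j  V(n4)=1.907+23.57j  V(n5)=3.712+23.33j
  i(V1)=-0.1688-0.1937j  i(V2)=-0.07315-0.2305j

-4.140-0.05009j V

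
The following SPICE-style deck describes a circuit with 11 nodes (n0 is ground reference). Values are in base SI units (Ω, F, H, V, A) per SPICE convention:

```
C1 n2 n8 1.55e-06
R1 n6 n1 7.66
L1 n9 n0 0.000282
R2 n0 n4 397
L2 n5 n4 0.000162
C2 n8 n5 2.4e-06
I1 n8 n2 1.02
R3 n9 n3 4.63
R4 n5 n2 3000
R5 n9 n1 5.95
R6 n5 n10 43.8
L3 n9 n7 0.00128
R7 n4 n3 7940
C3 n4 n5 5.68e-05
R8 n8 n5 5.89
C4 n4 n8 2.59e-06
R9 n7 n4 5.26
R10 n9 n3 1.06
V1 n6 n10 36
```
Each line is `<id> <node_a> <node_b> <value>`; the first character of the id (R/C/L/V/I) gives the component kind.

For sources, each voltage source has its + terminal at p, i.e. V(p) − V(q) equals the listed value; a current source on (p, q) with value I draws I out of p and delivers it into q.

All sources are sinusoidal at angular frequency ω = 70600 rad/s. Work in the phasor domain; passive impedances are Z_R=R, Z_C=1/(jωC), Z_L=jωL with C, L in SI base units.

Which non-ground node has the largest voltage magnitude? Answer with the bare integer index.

MNA unknowns: 10 node voltages V₁..V_10 plus 1 source current (V1)
C1: Y=0.000+0.1094j on G[2,8]
R1: Y=0.1305+0.000j on G[6,1]
L1: Y=0.000-0.05023j on G[9,0]
R2: Y=0.002519+0.000j on G[0,4]
L2: Y=0.000-0.08743j on G[5,4]
C2: Y=0.000+0.1694j on G[8,5]
I1: z[8]−=1.02, z[2]+=1.02
R3: Y=0.2160+0.000j on G[9,3]
R4: Y=0.0003333+0.000j on G[5,2]
R5: Y=0.1681+0.000j on G[9,1]
R6: Y=0.02283+0.000j on G[5,10]
L3: Y=0.000-0.01107j on G[9,7]
R7: Y=0.0001259+0.000j on G[4,3]
C3: Y=0.000+4.010j on G[4,5]
R8: Y=0.1698+0.000j on G[8,5]
C4: Y=0.000+0.1829j on G[4,8]
R9: Y=0.1901+0.000j on G[7,4]
R10: Y=0.9434+0.000j on G[9,3]
V1: row V6−V10=36, i_V1 at 6,10
solve → V1=0.7252-0.1041j, V2=-23.99-20.80j, V3=-0.5792+1.206j, V4=-24.07-11.50j, V5=-24.02-11.44j, V6=2.401-1.792j, V7=-23.25-12.82j, V8=-24.02-11.47j, V9=-0.5767+1.207j, V10=-33.60-1.792j
aux → i_V1=-0.2188+0.2204j

10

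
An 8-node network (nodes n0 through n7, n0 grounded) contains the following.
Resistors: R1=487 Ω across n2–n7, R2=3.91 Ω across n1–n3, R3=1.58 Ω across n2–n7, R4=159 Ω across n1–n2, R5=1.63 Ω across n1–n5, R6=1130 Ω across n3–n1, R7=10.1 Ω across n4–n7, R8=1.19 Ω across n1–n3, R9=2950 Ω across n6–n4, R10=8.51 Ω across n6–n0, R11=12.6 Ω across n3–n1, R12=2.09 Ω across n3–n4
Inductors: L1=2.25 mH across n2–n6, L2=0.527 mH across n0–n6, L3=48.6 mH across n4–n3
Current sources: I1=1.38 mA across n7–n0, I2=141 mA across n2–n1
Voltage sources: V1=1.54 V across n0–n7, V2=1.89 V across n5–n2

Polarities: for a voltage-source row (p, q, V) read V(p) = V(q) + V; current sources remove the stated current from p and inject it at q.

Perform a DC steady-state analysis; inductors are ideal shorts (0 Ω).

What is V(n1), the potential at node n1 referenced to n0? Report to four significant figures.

1.630 V

Apply KCL at each of the 7 non-ground nodes and solve the resulting linear system.
Node n1: branches {R2, I2, R4, R5, R6, R8, R11} → V_1 = 1.630
Node n2: branches {R1, L1, R3, I2, R4, V2} → V_2 = 0.000
Node n3: branches {R2, R6, L3, R8, R11, R12} → V_3 = 1.384
Node n4: branches {R7, L3, R9, R12} → V_4 = 1.384
Node n5: branches {R5, V2} → V_5 = 1.890
Node n6: branches {L1, L2, R9, R10} → V_6 = 0.000
Node n7: branches {R1, R3, I1, R7, V1} → V_7 = -1.540
Source currents: i(L1)=-1.268, i(L2)=1.267, i(L3)=-0.2900, i(V1)=-1.266, i(V2)=-0.1592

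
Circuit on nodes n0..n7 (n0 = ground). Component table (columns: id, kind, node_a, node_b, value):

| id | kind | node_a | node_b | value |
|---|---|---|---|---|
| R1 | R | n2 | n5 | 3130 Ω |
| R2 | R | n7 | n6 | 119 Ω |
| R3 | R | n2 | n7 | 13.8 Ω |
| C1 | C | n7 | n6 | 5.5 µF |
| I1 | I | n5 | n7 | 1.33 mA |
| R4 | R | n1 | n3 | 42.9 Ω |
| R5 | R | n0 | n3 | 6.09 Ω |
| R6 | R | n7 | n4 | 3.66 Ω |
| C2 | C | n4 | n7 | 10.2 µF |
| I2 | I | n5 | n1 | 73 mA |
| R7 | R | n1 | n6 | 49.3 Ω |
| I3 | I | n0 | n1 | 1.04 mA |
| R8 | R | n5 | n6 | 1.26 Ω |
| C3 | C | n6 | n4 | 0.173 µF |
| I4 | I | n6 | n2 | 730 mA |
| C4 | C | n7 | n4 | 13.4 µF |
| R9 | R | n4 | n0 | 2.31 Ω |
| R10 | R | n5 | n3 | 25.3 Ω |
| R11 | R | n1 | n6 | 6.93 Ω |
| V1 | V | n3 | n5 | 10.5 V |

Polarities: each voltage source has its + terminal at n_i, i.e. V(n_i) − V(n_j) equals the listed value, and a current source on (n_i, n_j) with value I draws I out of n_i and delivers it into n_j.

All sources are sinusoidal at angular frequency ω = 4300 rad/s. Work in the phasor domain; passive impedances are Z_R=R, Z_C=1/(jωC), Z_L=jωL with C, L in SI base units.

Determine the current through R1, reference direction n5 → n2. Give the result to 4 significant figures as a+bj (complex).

Element admittances at ω=4300 rad/s:
  Y(R1) = 0.0003195+0.000j S between n2,n5
  Y(R2) = 0.008403+0.000j S between n7,n6
  Y(R3) = 0.07246+0.000j S between n2,n7
  Y(C1) = 0.000+0.02365j S between n7,n6
  I1: injects 0.00133 A into n7 (from n5)
  Y(R4) = 0.02331+0.000j S between n1,n3
  Y(R5) = 0.1642+0.000j S between n0,n3
  Y(R6) = 0.2732+0.000j S between n7,n4
  Y(C2) = 0.000+0.04386j S between n4,n7
  I2: injects 0.073 A into n1 (from n5)
  Y(R7) = 0.02028+0.000j S between n1,n6
  I3: injects 0.00104 A into n1 (from n0)
  Y(R8) = 0.7937+0.000j S between n5,n6
  Y(C3) = 0.000+0.0007439j S between n6,n4
  I4: injects 0.73 A into n2 (from n6)
  Y(C4) = 0.000+0.05762j S between n7,n4
  Y(R9) = 0.4329+0.000j S between n4,n0
  Y(R10) = 0.03953+0.000j S between n5,n3
  Y(R11) = 0.1443+0.000j S between n1,n6
  V1: constraint V(n3)−V(n5) = 10.5
Assemble and solve the 8×8 MNA system:
  V(n1)=-11.88+2.454j  V(n2)=12.18-2.402j  V(n3)=-2.863+2.085j  V(n4)=1.088-0.7907j  V(n5)=-13.36+2.085j  V(n6)=-13.61+2.507j  V(n7)=2.216-2.422j
  i(V1)=-0.1551-0.3337j

-0.008160+0.001434j A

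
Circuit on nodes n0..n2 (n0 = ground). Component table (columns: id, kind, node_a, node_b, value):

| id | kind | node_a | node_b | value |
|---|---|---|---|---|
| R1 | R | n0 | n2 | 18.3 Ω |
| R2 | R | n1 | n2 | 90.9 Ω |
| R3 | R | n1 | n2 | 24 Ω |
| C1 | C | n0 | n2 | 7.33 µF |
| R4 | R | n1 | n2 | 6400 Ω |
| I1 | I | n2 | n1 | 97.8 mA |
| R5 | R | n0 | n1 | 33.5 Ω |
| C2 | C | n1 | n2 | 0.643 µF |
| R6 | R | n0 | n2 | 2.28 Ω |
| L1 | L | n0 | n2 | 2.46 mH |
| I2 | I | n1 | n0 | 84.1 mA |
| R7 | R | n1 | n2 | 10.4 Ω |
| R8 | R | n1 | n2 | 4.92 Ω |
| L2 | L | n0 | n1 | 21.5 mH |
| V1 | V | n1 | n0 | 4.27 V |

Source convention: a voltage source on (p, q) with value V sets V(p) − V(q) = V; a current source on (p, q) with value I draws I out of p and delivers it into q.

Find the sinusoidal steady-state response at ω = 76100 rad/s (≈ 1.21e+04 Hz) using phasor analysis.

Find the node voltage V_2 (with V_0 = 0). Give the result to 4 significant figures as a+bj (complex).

1.221-0.6215j V

Element admittances at ω=76100 rad/s:
  Y(R1) = 0.05464+0.000j S between n0,n2
  Y(R2) = 0.01100+0.000j S between n1,n2
  Y(R3) = 0.04167+0.000j S between n1,n2
  Y(C1) = 0.000+0.5578j S between n0,n2
  Y(R4) = 0.0001563+0.000j S between n1,n2
  I1: injects 0.0978 A into n1 (from n2)
  Y(R5) = 0.02985+0.000j S between n0,n1
  Y(C2) = 0.000+0.04893j S between n1,n2
  Y(R6) = 0.4386+0.000j S between n0,n2
  Y(L1) = 0.000-0.005342j S between n0,n2
  I2: injects 0.0841 A into n0 (from n1)
  Y(R7) = 0.09615+0.000j S between n1,n2
  Y(R8) = 0.2033+0.000j S between n1,n2
  Y(L2) = 0.000-0.0006112j S between n0,n1
  V1: constraint V(n1)−V(n0) = 4.27
Assemble and solve the 3×3 MNA system:
  V(n1)=4.270+0.000j  V(n2)=1.221-0.6215j
  i(V1)=-1.157-0.3655j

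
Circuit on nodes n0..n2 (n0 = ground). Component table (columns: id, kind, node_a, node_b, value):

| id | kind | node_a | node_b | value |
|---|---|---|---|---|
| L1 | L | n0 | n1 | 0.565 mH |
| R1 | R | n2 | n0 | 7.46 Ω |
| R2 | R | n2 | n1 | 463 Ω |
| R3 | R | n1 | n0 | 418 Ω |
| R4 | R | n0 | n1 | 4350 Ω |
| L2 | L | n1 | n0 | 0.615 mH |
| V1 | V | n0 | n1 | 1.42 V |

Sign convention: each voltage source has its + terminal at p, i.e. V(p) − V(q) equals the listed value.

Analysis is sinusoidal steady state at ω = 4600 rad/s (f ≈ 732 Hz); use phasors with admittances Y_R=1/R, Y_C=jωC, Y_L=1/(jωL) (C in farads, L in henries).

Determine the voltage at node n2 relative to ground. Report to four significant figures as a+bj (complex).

Apply KCL at each of the 2 non-ground nodes and solve the resulting linear system.
Node n1: branches {L1, R2, R3, R4, L2, V1} → V_1 = -1.420+0.000j
Node n2: branches {R1, R2} → V_2 = -0.02252+0.000j
Source currents: i(V1)=-0.006742+1.048j

-0.02252+0.000j V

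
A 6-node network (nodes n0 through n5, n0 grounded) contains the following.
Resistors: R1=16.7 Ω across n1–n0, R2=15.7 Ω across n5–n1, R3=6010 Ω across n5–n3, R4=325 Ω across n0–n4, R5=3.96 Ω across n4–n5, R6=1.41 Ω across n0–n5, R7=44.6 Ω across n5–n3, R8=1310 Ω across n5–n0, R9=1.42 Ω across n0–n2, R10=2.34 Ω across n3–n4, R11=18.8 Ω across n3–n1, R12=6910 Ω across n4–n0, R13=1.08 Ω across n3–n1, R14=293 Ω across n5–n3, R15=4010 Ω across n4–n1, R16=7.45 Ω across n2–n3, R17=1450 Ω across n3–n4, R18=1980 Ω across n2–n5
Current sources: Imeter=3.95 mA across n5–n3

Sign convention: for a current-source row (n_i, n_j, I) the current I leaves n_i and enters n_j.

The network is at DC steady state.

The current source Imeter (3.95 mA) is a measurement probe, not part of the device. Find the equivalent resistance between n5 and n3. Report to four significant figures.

R_eq = 2.655 Ω

Element admittances at DC:
  Y(R1) = 0.05988 S between n1,n0
  Y(R2) = 0.06369 S between n5,n1
  Y(R3) = 0.0001664 S between n5,n3
  Y(R4) = 0.003077 S between n0,n4
  Y(R5) = 0.2525 S between n4,n5
  Y(R6) = 0.7092 S between n0,n5
  Y(R7) = 0.02242 S between n5,n3
  Y(R8) = 0.0007634 S between n5,n0
  Y(R9) = 0.7042 S between n0,n2
  Y(R10) = 0.4274 S between n3,n4
  Y(R11) = 0.05319 S between n3,n1
  Y(R12) = 0.0001447 S between n4,n0
  Y(R13) = 0.9259 S between n3,n1
  Y(R14) = 0.003413 S between n5,n3
  Y(R15) = 0.0002494 S between n4,n1
  Y(R16) = 0.1342 S between n2,n3
  Y(R17) = 0.0006897 S between n3,n4
  Y(R18) = 0.0005051 S between n2,n5
  Imeter: injects 0.00395 A into n3 (from n5)
Assemble and solve the 5×5 MNA system:
  V(n1)=0.007425  V(n2)=0.001358  V(n3)=0.008493  V(n4)=0.004581  V(n5)=-0.001994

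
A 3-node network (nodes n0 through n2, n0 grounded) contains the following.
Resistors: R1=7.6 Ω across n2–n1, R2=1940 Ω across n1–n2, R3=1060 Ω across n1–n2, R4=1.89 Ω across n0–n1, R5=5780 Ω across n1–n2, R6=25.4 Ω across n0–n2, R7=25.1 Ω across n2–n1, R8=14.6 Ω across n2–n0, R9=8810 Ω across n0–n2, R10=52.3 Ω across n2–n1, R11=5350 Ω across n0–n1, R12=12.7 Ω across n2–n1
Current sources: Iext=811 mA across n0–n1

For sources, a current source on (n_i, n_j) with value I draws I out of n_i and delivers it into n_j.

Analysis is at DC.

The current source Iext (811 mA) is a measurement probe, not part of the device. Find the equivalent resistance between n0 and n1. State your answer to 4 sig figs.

MNA unknowns: 2 node voltages V₁..V_2
R1: Y=0.1316 on G[2,1]
R2: Y=0.0005155 on G[1,2]
R3: Y=0.0009434 on G[1,2]
R4: Y=0.5291 on G[0,1]
R5: Y=0.0001730 on G[1,2]
R6: Y=0.03937 on G[0,2]
R7: Y=0.03984 on G[2,1]
R8: Y=0.06849 on G[2,0]
R9: Y=0.0001135 on G[0,2]
R10: Y=0.01912 on G[2,1]
R11: Y=0.0001869 on G[0,1]
R12: Y=0.07874 on G[2,1]
Iext: z[0]−=0.811, z[1]+=0.811
solve → V1=1.337, V2=0.9561

R_eq = 1.649 Ω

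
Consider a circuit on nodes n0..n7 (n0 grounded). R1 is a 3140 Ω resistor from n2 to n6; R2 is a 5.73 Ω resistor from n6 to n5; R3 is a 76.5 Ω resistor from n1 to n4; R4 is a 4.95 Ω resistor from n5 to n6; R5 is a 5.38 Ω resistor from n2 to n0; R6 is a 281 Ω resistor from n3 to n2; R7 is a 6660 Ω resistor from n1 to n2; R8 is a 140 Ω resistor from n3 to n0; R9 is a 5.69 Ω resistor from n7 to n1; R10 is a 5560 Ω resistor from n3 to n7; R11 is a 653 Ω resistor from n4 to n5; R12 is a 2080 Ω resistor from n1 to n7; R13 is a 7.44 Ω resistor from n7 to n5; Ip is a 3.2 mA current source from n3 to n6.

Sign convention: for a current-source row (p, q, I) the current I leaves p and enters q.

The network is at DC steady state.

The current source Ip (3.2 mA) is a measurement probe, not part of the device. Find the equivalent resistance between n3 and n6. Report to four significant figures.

R_eq = 1594. Ω

Element admittances at DC:
  Y(R1) = 0.0003185 S between n2,n6
  Y(R2) = 0.1745 S between n6,n5
  Y(R3) = 0.01307 S between n1,n4
  Y(R4) = 0.2020 S between n5,n6
  Y(R5) = 0.1859 S between n2,n0
  Y(R6) = 0.003559 S between n3,n2
  Y(R7) = 0.0001502 S between n1,n2
  Y(R8) = 0.007143 S between n3,n0
  Y(R9) = 0.1757 S between n7,n1
  Y(R10) = 0.0001799 S between n3,n7
  Y(R11) = 0.001531 S between n4,n5
  Y(R12) = 0.0004808 S between n1,n7
  Y(R13) = 0.1344 S between n7,n5
  Ip: injects 0.0032 A into n6 (from n3)
Assemble and solve the 7×7 MNA system:
  V(n1)=4.871  V(n2)=0.008103  V(n3)=-0.2109  V(n4)=4.873  V(n5)=4.887  V(n6)=4.891  V(n7)=4.875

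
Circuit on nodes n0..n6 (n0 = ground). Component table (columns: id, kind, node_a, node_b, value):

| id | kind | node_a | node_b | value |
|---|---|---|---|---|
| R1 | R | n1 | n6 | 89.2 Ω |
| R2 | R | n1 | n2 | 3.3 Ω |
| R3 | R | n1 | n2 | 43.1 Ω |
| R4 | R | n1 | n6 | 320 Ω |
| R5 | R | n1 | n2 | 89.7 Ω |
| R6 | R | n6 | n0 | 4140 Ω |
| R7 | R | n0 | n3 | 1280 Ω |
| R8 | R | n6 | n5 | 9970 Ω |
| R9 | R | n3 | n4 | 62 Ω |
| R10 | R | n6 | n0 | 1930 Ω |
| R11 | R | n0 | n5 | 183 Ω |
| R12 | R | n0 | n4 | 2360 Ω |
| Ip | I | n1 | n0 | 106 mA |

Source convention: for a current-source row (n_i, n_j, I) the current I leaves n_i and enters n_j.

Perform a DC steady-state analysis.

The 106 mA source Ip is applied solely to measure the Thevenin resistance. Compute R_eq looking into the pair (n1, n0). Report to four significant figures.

R_eq = 1235. Ω

Element admittances at DC:
  Y(R1) = 0.01121 S between n1,n6
  Y(R2) = 0.3030 S between n1,n2
  Y(R3) = 0.02320 S between n1,n2
  Y(R4) = 0.003125 S between n1,n6
  Y(R5) = 0.01115 S between n1,n2
  Y(R6) = 0.0002415 S between n6,n0
  Y(R7) = 0.0007813 S between n0,n3
  Y(R8) = 0.0001003 S between n6,n5
  Y(R9) = 0.01613 S between n3,n4
  Y(R10) = 0.0005181 S between n6,n0
  Y(R11) = 0.005464 S between n0,n5
  Y(R12) = 0.0004237 S between n0,n4
  Ip: injects 0.106 A into n0 (from n1)
Assemble and solve the 6×6 MNA system:
  V(n1)=-130.9  V(n2)=-130.9  V(n3)=0.000  V(n4)=0.000  V(n5)=-2.226  V(n6)=-123.5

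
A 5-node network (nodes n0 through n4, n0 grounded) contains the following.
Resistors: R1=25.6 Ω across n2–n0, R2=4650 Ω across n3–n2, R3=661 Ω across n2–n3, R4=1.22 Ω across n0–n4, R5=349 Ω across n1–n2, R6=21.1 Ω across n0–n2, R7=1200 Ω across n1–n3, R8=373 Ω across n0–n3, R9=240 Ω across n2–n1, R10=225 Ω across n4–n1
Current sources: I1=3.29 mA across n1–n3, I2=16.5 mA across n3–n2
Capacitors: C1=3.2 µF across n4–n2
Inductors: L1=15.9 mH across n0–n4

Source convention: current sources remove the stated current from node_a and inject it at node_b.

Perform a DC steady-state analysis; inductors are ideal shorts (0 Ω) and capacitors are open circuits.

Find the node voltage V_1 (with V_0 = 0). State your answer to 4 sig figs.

Apply KCL at each of the 4 non-ground nodes and solve the resulting linear system.
Node n1: branches {I1, R5, R7, R9, R10} → V_1 = -0.3834
Node n2: branches {R1, R2, R3, R5, C1, R6, R9, I2} → V_2 = 0.09873
Node n3: branches {I1, R2, R3, R7, R8, I2} → V_3 = -2.548
Node n4: branches {R4, C1, L1, R10} → V_4 = 0.000
Source currents: i(L1)=0.001704

-0.3834 V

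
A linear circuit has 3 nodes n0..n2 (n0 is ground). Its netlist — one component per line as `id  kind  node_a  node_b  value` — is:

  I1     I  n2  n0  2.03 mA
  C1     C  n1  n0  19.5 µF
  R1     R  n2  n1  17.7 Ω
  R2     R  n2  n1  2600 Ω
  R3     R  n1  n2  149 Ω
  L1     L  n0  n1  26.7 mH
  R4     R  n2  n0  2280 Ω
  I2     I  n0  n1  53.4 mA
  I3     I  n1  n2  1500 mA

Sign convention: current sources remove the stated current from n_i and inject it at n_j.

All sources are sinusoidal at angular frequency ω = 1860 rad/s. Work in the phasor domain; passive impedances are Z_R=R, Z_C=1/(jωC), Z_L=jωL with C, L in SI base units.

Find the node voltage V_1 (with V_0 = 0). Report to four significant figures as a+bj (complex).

0.06874-2.546j V

Apply KCL at each of the 2 non-ground nodes and solve the resulting linear system.
Node n1: branches {C1, R1, R2, R3, L1, I2, I3} → V_1 = 0.06874-2.546j
Node n2: branches {I1, R1, R2, R3, R4, I3} → V_2 = 23.46-2.529j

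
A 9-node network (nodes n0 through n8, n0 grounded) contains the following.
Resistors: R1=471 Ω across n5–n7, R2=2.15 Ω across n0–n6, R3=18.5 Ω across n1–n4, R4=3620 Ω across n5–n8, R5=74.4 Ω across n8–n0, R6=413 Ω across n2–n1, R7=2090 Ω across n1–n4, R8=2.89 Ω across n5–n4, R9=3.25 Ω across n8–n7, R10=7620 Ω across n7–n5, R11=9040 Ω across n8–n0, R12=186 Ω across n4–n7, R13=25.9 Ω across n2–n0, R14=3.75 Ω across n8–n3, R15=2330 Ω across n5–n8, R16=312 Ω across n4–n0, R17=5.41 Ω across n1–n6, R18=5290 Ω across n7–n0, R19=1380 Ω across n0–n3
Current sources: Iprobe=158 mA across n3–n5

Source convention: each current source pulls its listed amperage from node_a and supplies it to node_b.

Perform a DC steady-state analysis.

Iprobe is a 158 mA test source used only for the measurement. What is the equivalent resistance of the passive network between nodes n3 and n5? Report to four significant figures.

R_eq = 58.48 Ω

Element admittances at DC:
  Y(R1) = 0.002123 S between n5,n7
  Y(R2) = 0.4651 S between n0,n6
  Y(R3) = 0.05405 S between n1,n4
  Y(R4) = 0.0002762 S between n5,n8
  Y(R5) = 0.01344 S between n8,n0
  Y(R6) = 0.002421 S between n2,n1
  Y(R7) = 0.0004785 S between n1,n4
  Y(R8) = 0.3460 S between n5,n4
  Y(R9) = 0.3077 S between n8,n7
  Y(R10) = 0.0001312 S between n7,n5
  Y(R11) = 0.0001106 S between n8,n0
  Y(R12) = 0.005376 S between n4,n7
  Y(R13) = 0.03861 S between n2,n0
  Y(R14) = 0.2667 S between n8,n3
  Y(R15) = 0.0004292 S between n5,n8
  Y(R16) = 0.003205 S between n4,n0
  Y(R17) = 0.1848 S between n1,n6
  Y(R18) = 0.0001890 S between n7,n0
  Y(R19) = 0.0007246 S between n0,n3
  Iprobe: injects 0.158 A into n5 (from n3)
Assemble and solve the 8×8 MNA system:
  V(n1)=0.6137  V(n2)=0.03622  V(n3)=-6.728  V(n4)=2.128  V(n5)=2.512  V(n6)=0.1745  V(n7)=-5.948  V(n8)=-6.154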